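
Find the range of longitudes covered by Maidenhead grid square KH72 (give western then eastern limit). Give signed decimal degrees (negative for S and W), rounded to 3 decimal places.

Field K=10, H=7: +10·20° lon, +7·10° lat → SW at lon 20°, lat -20°.
Square 7, 2: +7·2° lon, +2·1° lat → SW at lon 34°, lat -18°.
Cell spans 2° lon × 1° lat.
west 34.000, east 36.000.

34.000, 36.000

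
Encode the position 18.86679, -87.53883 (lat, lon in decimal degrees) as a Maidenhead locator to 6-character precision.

Offset from 180°W / 90°S: lon 92.4612°, lat 108.8668°.
Field: lon ⌊92.4612/20⌋ = 4 → E; lat ⌊108.8668/10⌋ = 10 → K.
Square: lon ⌊12.4612/2⌋ = 6; lat ⌊8.8668/1⌋ = 8.
Subsquare: lon ⌊0.4612/0.0833333⌋ = 5 → f; lat ⌊0.8668/0.0416667⌋ = 20 → u.

EK68fu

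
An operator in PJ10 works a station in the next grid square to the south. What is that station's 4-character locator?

PI19

Latitude square 0; −1 → -1, wraps to 9, carry into field.
Latitude field J = 9; −1 → 8 = I.
The longitude characters are unchanged.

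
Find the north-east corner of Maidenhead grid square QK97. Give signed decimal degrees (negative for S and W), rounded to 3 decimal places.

18.000, 160.000

Field Q=16, K=10: +16·20° lon, +10·10° lat → SW at lon 140°, lat 10°.
Square 9, 7: +9·2° lon, +7·1° lat → SW at lon 158°, lat 17°.
Cell spans 2° lon × 1° lat. NE corner is SW corner plus one full cell.
latitude 18.000, longitude 160.000.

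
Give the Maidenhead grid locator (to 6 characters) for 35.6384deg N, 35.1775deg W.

HM25jp

Offset from 180°W / 90°S: lon 144.8225°, lat 125.6384°.
Field: lon ⌊144.8225/20⌋ = 7 → H; lat ⌊125.6384/10⌋ = 12 → M.
Square: lon ⌊4.8225/2⌋ = 2; lat ⌊5.6384/1⌋ = 5.
Subsquare: lon ⌊0.8225/0.0833333⌋ = 9 → j; lat ⌊0.6384/0.0416667⌋ = 15 → p.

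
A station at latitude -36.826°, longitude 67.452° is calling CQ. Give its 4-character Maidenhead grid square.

MF33

Shift to the Maidenhead origin (180°W, 90°S): lon 247.45, lat 53.17.
Field: 247.45/20 → 12 → M, 53.17/10 → 5 → F; chars MF.
Square: 7.45/2 → 3, 3.17/1 → 3; chars 33.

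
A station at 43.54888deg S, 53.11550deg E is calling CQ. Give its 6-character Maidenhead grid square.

Add 180° to longitude and 90° to latitude: 233.1155, 46.4511.
Field: lon ⌊233.1155/20⌋ = 11 → L; lat ⌊46.4511/10⌋ = 4 → E.
Square: lon ⌊13.1155/2⌋ = 6; lat ⌊6.4511/1⌋ = 6.
Subsquare: lon ⌊1.1155/0.0833333⌋ = 13 → n; lat ⌊0.4511/0.0416667⌋ = 10 → k.

LE66nk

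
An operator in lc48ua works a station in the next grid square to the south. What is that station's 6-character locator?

LC47ux

Latitude subsquare a = 0; −1 → -1, wraps to 23 = x, carry into square.
Latitude square 8; −1 → 7.
The longitude characters are unchanged.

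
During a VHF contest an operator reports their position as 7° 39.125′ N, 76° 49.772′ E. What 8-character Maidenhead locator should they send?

MJ87jp96

Add 180° to longitude and 90° to latitude: 256.82953, 97.65208.
Field: lon ⌊256.82953/20⌋ = 12 → M; lat ⌊97.65208/10⌋ = 9 → J.
Square: lon ⌊16.82953/2⌋ = 8; lat ⌊7.65208/1⌋ = 7.
Subsquare: lon ⌊0.82953/0.0833333⌋ = 9 → j; lat ⌊0.65208/0.0416667⌋ = 15 → p.
Extended square: lon ⌊0.07953/0.00833333⌋ = 9; lat ⌊0.02708/0.00416667⌋ = 6.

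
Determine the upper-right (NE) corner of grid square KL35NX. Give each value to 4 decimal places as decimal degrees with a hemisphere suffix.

26.0000° N, 27.1667° E

Field K=10, L=11: +10·20° lon, +11·10° lat → SW at lon 20°, lat 20°.
Square 3, 5: +3·2° lon, +5·1° lat → SW at lon 26°, lat 25°.
Subsquare n=13, x=23: +13·0.0833333° lon, +23·0.0416667° lat → SW at lon 27.0833°, lat 25.9583°.
Cell spans 0.0833333° lon × 0.0416667° lat. NE corner is SW corner plus one full cell.
latitude 26.0000° N, longitude 27.1667° E.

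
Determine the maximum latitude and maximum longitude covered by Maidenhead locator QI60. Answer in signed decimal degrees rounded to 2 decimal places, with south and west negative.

-9.00, 154.00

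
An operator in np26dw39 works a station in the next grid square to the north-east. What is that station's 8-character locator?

NP26dx40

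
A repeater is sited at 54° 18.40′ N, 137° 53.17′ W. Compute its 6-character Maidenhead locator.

Shift to the Maidenhead origin (180°W, 90°S): lon 42.1138, lat 144.3067.
Field: lon ⌊42.1138/20⌋ = 2 → C; lat ⌊144.3067/10⌋ = 14 → O.
Square: lon ⌊2.1138/2⌋ = 1; lat ⌊4.3067/1⌋ = 4.
Subsquare: lon ⌊0.1138/0.0833333⌋ = 1 → b; lat ⌊0.3067/0.0416667⌋ = 7 → h.

CO14bh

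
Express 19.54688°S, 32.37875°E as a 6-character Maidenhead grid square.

Offset from 180°W / 90°S: lon 212.3787°, lat 70.4531°.
Field: 212.3787/20 → 10 → K, 70.4531/10 → 7 → H; chars KH.
Square: 12.3787/2 → 6, 0.4531/1 → 0; chars 60.
Subsquare: 0.3787/0.0833333 → 4 → e, 0.4531/0.0416667 → 10 → k; chars ek.

KH60ek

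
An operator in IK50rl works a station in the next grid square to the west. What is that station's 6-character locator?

IK50ql

Longitude subsquare r = 17; −1 → 16 = q.
The latitude characters are unchanged.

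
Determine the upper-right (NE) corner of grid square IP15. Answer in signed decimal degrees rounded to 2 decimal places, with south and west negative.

66.00, -16.00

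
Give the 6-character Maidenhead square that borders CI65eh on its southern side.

CI65eg

Latitude subsquare h = 7; −1 → 6 = g.
The longitude characters are unchanged.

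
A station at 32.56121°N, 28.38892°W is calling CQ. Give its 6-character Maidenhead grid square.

Offset from 180°W / 90°S: lon 151.6111°, lat 122.5612°.
Field: 151.6111/20 → 7 → H, 122.5612/10 → 12 → M; chars HM.
Square: 11.6111/2 → 5, 2.5612/1 → 2; chars 52.
Subsquare: 1.6111/0.0833333 → 19 → t, 0.5612/0.0416667 → 13 → n; chars tn.

HM52tn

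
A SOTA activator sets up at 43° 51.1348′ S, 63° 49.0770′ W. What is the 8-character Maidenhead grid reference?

Offset from 180°W / 90°S: lon 116.18205°, lat 46.14775°.
Field: 116.18205/20 → 5 → F, 46.14775/10 → 4 → E; chars FE.
Square: 16.18205/2 → 8, 6.14775/1 → 6; chars 86.
Subsquare: 0.18205/0.0833333 → 2 → c, 0.14775/0.0416667 → 3 → d; chars cd.
Extended square: 0.01538/0.00833333 → 1, 0.02275/0.00416667 → 5; chars 15.

FE86cd15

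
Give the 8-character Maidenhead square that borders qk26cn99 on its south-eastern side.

Longitude extended square 9; +1 → 10, wraps to 0, carry into subsquare.
Longitude subsquare c = 2; +1 → 3 = d.
Latitude extended square 9; −1 → 8.

QK26dn08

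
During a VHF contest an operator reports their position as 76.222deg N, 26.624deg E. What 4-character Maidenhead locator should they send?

Add 180° to longitude and 90° to latitude: 206.62, 166.22.
Field: 206.62/20 → 10 → K, 166.22/10 → 16 → Q; chars KQ.
Square: 6.62/2 → 3, 6.22/1 → 6; chars 36.

KQ36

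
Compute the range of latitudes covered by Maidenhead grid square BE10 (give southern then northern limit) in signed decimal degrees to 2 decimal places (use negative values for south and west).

-50.00, -49.00

Field B=1, E=4: +1·20° lon, +4·10° lat → SW at lon -160°, lat -50°.
Square 1, 0: +1·2° lon, +0·1° lat → SW at lon -158°, lat -50°.
Cell spans 2° lon × 1° lat.
south -50.00, north -49.00.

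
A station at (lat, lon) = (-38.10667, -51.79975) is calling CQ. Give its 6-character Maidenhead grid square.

Shift to the Maidenhead origin (180°W, 90°S): lon 128.2002, lat 51.8933.
Field (20°×10°, letters A–R): 128.2002/20 → 6 → G, 51.8933/10 → 5 → F; chars GF.
Square (2°×1°, digits 0–9): 8.2002/2 → 4, 1.8933/1 → 1; chars 41.
Subsquare (5′×2.5′, letters a–x): 0.2002/0.0833333 → 2 → c, 0.8933/0.0416667 → 21 → v; chars cv.

GF41cv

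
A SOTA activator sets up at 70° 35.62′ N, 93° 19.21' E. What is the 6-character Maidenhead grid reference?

NQ60po

Shift to the Maidenhead origin (180°W, 90°S): lon 273.3202, lat 160.5937.
Field: 273.3202/20 → 13 → N, 160.5937/10 → 16 → Q; chars NQ.
Square: 13.3202/2 → 6, 0.5937/1 → 0; chars 60.
Subsquare: 1.3202/0.0833333 → 15 → p, 0.5937/0.0416667 → 14 → o; chars po.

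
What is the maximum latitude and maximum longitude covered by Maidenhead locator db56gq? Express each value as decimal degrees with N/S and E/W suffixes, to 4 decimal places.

73.2917° S, 109.4167° W

Field D=3, B=1: +3·20° lon, +1·10° lat → SW at lon -120°, lat -80°.
Square 5, 6: +5·2° lon, +6·1° lat → SW at lon -110°, lat -74°.
Subsquare g=6, q=16: +6·0.0833333° lon, +16·0.0416667° lat → SW at lon -109.5°, lat -73.3333°.
Cell spans 0.0833333° lon × 0.0416667° lat. NE corner is SW corner plus one full cell.
latitude 73.2917° S, longitude 109.4167° W.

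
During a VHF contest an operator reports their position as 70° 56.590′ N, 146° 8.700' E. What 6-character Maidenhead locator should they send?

QQ30bw

Add 180° to longitude and 90° to latitude: 326.1450, 160.9432.
Field: 326.1450/20 → 16 → Q, 160.9432/10 → 16 → Q; chars QQ.
Square: 6.1450/2 → 3, 0.9432/1 → 0; chars 30.
Subsquare: 0.1450/0.0833333 → 1 → b, 0.9432/0.0416667 → 22 → w; chars bw.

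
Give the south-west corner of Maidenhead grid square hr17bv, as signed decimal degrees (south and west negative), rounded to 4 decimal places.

87.8750, -37.9167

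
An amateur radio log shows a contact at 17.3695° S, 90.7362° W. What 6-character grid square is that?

EH42pp

Shift to the Maidenhead origin (180°W, 90°S): lon 89.2638, lat 72.6305.
Field: lon ⌊89.2638/20⌋ = 4 → E; lat ⌊72.6305/10⌋ = 7 → H.
Square: lon ⌊9.2638/2⌋ = 4; lat ⌊2.6305/1⌋ = 2.
Subsquare: lon ⌊1.2638/0.0833333⌋ = 15 → p; lat ⌊0.6305/0.0416667⌋ = 15 → p.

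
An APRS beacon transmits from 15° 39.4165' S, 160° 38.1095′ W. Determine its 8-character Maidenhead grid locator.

AH94qi32

Offset from 180°W / 90°S: lon 19.36484°, lat 74.34306°.
Field (20°×10°, letters A–R): 19.36484/20 → 0 → A, 74.34306/10 → 7 → H; chars AH.
Square (2°×1°, digits 0–9): 19.36484/2 → 9, 4.34306/1 → 4; chars 94.
Subsquare (5′×2.5′, letters a–x): 1.36484/0.0833333 → 16 → q, 0.34306/0.0416667 → 8 → i; chars qi.
Extended square (30″×15″, digits 0–9): 0.03151/0.00833333 → 3, 0.00972/0.00416667 → 2; chars 32.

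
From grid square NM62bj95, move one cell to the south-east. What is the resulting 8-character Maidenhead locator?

Longitude extended square 9; +1 → 10, wraps to 0, carry into subsquare.
Longitude subsquare b = 1; +1 → 2 = c.
Latitude extended square 5; −1 → 4.

NM62cj04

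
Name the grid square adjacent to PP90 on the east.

QP00

Longitude square 9; +1 → 10, wraps to 0, carry into field.
Longitude field P = 15; +1 → 16 = Q.
The latitude characters are unchanged.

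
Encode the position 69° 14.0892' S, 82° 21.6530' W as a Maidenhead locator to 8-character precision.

EC80ts63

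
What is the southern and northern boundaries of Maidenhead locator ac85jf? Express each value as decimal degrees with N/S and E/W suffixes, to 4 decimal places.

64.7917° S, 64.7500° S

Field A=0, C=2: +0·20° lon, +2·10° lat → SW at lon -180°, lat -70°.
Square 8, 5: +8·2° lon, +5·1° lat → SW at lon -164°, lat -65°.
Subsquare j=9, f=5: +9·0.0833333° lon, +5·0.0416667° lat → SW at lon -163.25°, lat -64.7917°.
Cell spans 0.0833333° lon × 0.0416667° lat.
south 64.7917° S, north 64.7500° S.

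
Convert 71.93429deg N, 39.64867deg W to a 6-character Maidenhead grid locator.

HQ01ew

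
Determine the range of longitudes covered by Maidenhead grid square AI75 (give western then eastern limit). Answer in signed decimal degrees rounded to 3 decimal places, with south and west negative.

Field A=0, I=8: +0·20° lon, +8·10° lat → SW at lon -180°, lat -10°.
Square 7, 5: +7·2° lon, +5·1° lat → SW at lon -166°, lat -5°.
Cell spans 2° lon × 1° lat.
west -166.000, east -164.000.

-166.000, -164.000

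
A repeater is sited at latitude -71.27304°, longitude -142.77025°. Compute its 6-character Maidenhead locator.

Add 180° to longitude and 90° to latitude: 37.2297, 18.7270.
Field: lon ⌊37.2297/20⌋ = 1 → B; lat ⌊18.7270/10⌋ = 1 → B.
Square: lon ⌊17.2297/2⌋ = 8; lat ⌊8.7270/1⌋ = 8.
Subsquare: lon ⌊1.2297/0.0833333⌋ = 14 → o; lat ⌊0.7270/0.0416667⌋ = 17 → r.

BB88or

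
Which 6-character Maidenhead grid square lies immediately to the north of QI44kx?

QI45ka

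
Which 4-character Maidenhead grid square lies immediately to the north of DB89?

Latitude square 9; +1 → 10, wraps to 0, carry into field.
Latitude field B = 1; +1 → 2 = C.
The longitude characters are unchanged.

DC80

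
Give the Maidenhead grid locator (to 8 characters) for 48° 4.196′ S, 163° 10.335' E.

Offset from 180°W / 90°S: lon 343.17225°, lat 41.93007°.
Field: 343.17225/20 → 17 → R, 41.93007/10 → 4 → E; chars RE.
Square: 3.17225/2 → 1, 1.93007/1 → 1; chars 11.
Subsquare: 1.17225/0.0833333 → 14 → o, 0.93007/0.0416667 → 22 → w; chars ow.
Extended square: 0.00558/0.00833333 → 0, 0.01340/0.00416667 → 3; chars 03.

RE11ow03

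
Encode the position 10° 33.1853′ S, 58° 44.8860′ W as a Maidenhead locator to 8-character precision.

GH09pk07

Offset from 180°W / 90°S: lon 121.25190°, lat 79.44691°.
Field: 121.25190/20 → 6 → G, 79.44691/10 → 7 → H; chars GH.
Square: 1.25190/2 → 0, 9.44691/1 → 9; chars 09.
Subsquare: 1.25190/0.0833333 → 15 → p, 0.44691/0.0416667 → 10 → k; chars pk.
Extended square: 0.00190/0.00833333 → 0, 0.03024/0.00416667 → 7; chars 07.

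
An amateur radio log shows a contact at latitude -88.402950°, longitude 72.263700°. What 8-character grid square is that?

MA61do13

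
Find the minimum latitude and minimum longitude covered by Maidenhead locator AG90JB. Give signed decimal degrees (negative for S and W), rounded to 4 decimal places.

Field A=0, G=6: +0·20° lon, +6·10° lat → SW at lon -180°, lat -30°.
Square 9, 0: +9·2° lon, +0·1° lat → SW at lon -162°, lat -30°.
Subsquare j=9, b=1: +9·0.0833333° lon, +1·0.0416667° lat → SW at lon -161.25°, lat -29.9583°.
latitude -29.9583, longitude -161.2500.

-29.9583, -161.2500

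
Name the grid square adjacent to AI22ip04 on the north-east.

Longitude extended square 0; +1 → 1.
Latitude extended square 4; +1 → 5.

AI22ip15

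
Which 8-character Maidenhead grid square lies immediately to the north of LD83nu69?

LD83nv60

Latitude extended square 9; +1 → 10, wraps to 0, carry into subsquare.
Latitude subsquare u = 20; +1 → 21 = v.
The longitude characters are unchanged.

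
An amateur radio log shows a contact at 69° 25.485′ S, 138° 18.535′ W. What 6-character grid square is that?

CC00un

Shift to the Maidenhead origin (180°W, 90°S): lon 41.6911, lat 20.5752.
Field: lon ⌊41.6911/20⌋ = 2 → C; lat ⌊20.5752/10⌋ = 2 → C.
Square: lon ⌊1.6911/2⌋ = 0; lat ⌊0.5752/1⌋ = 0.
Subsquare: lon ⌊1.6911/0.0833333⌋ = 20 → u; lat ⌊0.5752/0.0416667⌋ = 13 → n.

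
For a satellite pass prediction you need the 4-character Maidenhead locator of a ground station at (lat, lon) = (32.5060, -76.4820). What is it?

FM12

Shift to the Maidenhead origin (180°W, 90°S): lon 103.52, lat 122.51.
Field: lon ⌊103.52/20⌋ = 5 → F; lat ⌊122.51/10⌋ = 12 → M.
Square: lon ⌊3.52/2⌋ = 1; lat ⌊2.51/1⌋ = 2.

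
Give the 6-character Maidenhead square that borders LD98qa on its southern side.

LD97qx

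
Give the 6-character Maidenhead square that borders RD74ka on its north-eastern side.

Longitude subsquare k = 10; +1 → 11 = l.
Latitude subsquare a = 0; +1 → 1 = b.

RD74lb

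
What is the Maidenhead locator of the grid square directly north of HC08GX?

HC09ga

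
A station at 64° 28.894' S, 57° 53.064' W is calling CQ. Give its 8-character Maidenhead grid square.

Add 180° to longitude and 90° to latitude: 122.11560, 25.51843.
Field: lon ⌊122.11560/20⌋ = 6 → G; lat ⌊25.51843/10⌋ = 2 → C.
Square: lon ⌊2.11560/2⌋ = 1; lat ⌊5.51843/1⌋ = 5.
Subsquare: lon ⌊0.11560/0.0833333⌋ = 1 → b; lat ⌊0.51843/0.0416667⌋ = 12 → m.
Extended square: lon ⌊0.03227/0.00833333⌋ = 3; lat ⌊0.01843/0.00416667⌋ = 4.

GC15bm34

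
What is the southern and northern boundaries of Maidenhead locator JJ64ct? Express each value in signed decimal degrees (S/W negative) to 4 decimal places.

Field J=9, J=9: +9·20° lon, +9·10° lat → SW at lon 0°, lat 0°.
Square 6, 4: +6·2° lon, +4·1° lat → SW at lon 12°, lat 4°.
Subsquare c=2, t=19: +2·0.0833333° lon, +19·0.0416667° lat → SW at lon 12.1667°, lat 4.79167°.
Cell spans 0.0833333° lon × 0.0416667° lat.
south 4.7917, north 4.8333.

4.7917, 4.8333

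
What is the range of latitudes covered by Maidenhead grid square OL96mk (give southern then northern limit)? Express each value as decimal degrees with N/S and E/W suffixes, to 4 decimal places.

26.4167° N, 26.4583° N

Field O=14, L=11: +14·20° lon, +11·10° lat → SW at lon 100°, lat 20°.
Square 9, 6: +9·2° lon, +6·1° lat → SW at lon 118°, lat 26°.
Subsquare m=12, k=10: +12·0.0833333° lon, +10·0.0416667° lat → SW at lon 119°, lat 26.4167°.
Cell spans 0.0833333° lon × 0.0416667° lat.
south 26.4167° N, north 26.4583° N.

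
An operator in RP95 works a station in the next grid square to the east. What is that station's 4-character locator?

AP05

Longitude square 9; +1 → 10, wraps to 0, carry into field.
Longitude field R = 17; +1 → 18, wraps to 0 = A, wrapping around the antimeridian.
The latitude characters are unchanged.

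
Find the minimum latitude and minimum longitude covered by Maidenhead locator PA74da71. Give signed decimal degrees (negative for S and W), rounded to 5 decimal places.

Field P=15, A=0: +15·20° lon, +0·10° lat → SW at lon 120°, lat -90°.
Square 7, 4: +7·2° lon, +4·1° lat → SW at lon 134°, lat -86°.
Subsquare d=3, a=0: +3·0.0833333° lon, +0·0.0416667° lat → SW at lon 134.25°, lat -86°.
Extended square 7, 1: +7·0.00833333° lon, +1·0.00416667° lat → SW at lon 134.308°, lat -85.9958°.
latitude -85.99583, longitude 134.30833.

-85.99583, 134.30833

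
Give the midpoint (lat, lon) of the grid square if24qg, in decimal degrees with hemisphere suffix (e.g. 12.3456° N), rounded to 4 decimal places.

Field I=8, F=5: +8·20° lon, +5·10° lat → SW at lon -20°, lat -40°.
Square 2, 4: +2·2° lon, +4·1° lat → SW at lon -16°, lat -36°.
Subsquare q=16, g=6: +16·0.0833333° lon, +6·0.0416667° lat → SW at lon -14.6667°, lat -35.75°.
Cell spans 0.0833333° lon × 0.0416667° lat. Centre is SW corner plus half of each.
latitude 35.7292° S, longitude 14.6250° W.

35.7292° S, 14.6250° W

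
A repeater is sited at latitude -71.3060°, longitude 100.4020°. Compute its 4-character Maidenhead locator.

Shift to the Maidenhead origin (180°W, 90°S): lon 280.40, lat 18.69.
Field: lon ⌊280.40/20⌋ = 14 → O; lat ⌊18.69/10⌋ = 1 → B.
Square: lon ⌊0.40/2⌋ = 0; lat ⌊8.69/1⌋ = 8.

OB08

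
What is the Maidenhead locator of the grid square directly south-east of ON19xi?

ON29ah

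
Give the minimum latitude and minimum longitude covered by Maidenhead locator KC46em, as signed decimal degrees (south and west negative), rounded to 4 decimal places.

-63.5000, 28.3333

Field K=10, C=2: +10·20° lon, +2·10° lat → SW at lon 20°, lat -70°.
Square 4, 6: +4·2° lon, +6·1° lat → SW at lon 28°, lat -64°.
Subsquare e=4, m=12: +4·0.0833333° lon, +12·0.0416667° lat → SW at lon 28.3333°, lat -63.5°.
latitude -63.5000, longitude 28.3333.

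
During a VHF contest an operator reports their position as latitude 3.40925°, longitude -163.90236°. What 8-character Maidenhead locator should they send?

AJ83bj18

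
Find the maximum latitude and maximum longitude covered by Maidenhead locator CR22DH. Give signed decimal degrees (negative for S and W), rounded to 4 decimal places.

Field C=2, R=17: +2·20° lon, +17·10° lat → SW at lon -140°, lat 80°.
Square 2, 2: +2·2° lon, +2·1° lat → SW at lon -136°, lat 82°.
Subsquare d=3, h=7: +3·0.0833333° lon, +7·0.0416667° lat → SW at lon -135.75°, lat 82.2917°.
Cell spans 0.0833333° lon × 0.0416667° lat. NE corner is SW corner plus one full cell.
latitude 82.3333, longitude -135.6667.

82.3333, -135.6667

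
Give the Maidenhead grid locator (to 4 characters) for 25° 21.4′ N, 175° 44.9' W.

AL25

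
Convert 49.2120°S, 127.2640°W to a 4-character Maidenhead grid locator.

CE60

Offset from 180°W / 90°S: lon 52.74°, lat 40.79°.
Field (20°×10°, letters A–R): 52.74/20 → 2 → C, 40.79/10 → 4 → E; chars CE.
Square (2°×1°, digits 0–9): 12.74/2 → 6, 0.79/1 → 0; chars 60.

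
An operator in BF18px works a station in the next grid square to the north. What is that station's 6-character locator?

BF19pa

Latitude subsquare x = 23; +1 → 24, wraps to 0 = a, carry into square.
Latitude square 8; +1 → 9.
The longitude characters are unchanged.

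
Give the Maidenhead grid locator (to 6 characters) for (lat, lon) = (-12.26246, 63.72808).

Shift to the Maidenhead origin (180°W, 90°S): lon 243.7281, lat 77.7375.
Field: lon ⌊243.7281/20⌋ = 12 → M; lat ⌊77.7375/10⌋ = 7 → H.
Square: lon ⌊3.7281/2⌋ = 1; lat ⌊7.7375/1⌋ = 7.
Subsquare: lon ⌊1.7281/0.0833333⌋ = 20 → u; lat ⌊0.7375/0.0416667⌋ = 17 → r.

MH17ur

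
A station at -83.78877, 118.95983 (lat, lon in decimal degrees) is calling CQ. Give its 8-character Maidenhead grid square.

OA96lf50

Offset from 180°W / 90°S: lon 298.95983°, lat 6.21123°.
Field: 298.95983/20 → 14 → O, 6.21123/10 → 0 → A; chars OA.
Square: 18.95983/2 → 9, 6.21123/1 → 6; chars 96.
Subsquare: 0.95983/0.0833333 → 11 → l, 0.21123/0.0416667 → 5 → f; chars lf.
Extended square: 0.04316/0.00833333 → 5, 0.00290/0.00416667 → 0; chars 50.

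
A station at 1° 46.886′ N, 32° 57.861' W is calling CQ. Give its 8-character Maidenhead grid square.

Add 180° to longitude and 90° to latitude: 147.03565, 91.78143.
Field: 147.03565/20 → 7 → H, 91.78143/10 → 9 → J; chars HJ.
Square: 7.03565/2 → 3, 1.78143/1 → 1; chars 31.
Subsquare: 1.03565/0.0833333 → 12 → m, 0.78143/0.0416667 → 18 → s; chars ms.
Extended square: 0.03565/0.00833333 → 4, 0.03143/0.00416667 → 7; chars 47.

HJ31ms47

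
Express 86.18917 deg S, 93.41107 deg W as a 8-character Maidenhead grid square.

EA33ht04

Offset from 180°W / 90°S: lon 86.58893°, lat 3.81083°.
Field: 86.58893/20 → 4 → E, 3.81083/10 → 0 → A; chars EA.
Square: 6.58893/2 → 3, 3.81083/1 → 3; chars 33.
Subsquare: 0.58893/0.0833333 → 7 → h, 0.81083/0.0416667 → 19 → t; chars ht.
Extended square: 0.00560/0.00833333 → 0, 0.01916/0.00416667 → 4; chars 04.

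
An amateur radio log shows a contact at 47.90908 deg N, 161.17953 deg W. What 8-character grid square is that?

AN97jv88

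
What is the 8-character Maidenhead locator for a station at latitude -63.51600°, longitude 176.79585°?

RC86jl56

Add 180° to longitude and 90° to latitude: 356.79585, 26.48400.
Field: 356.79585/20 → 17 → R, 26.48400/10 → 2 → C; chars RC.
Square: 16.79585/2 → 8, 6.48400/1 → 6; chars 86.
Subsquare: 0.79585/0.0833333 → 9 → j, 0.48400/0.0416667 → 11 → l; chars jl.
Extended square: 0.04585/0.00833333 → 5, 0.02567/0.00416667 → 6; chars 56.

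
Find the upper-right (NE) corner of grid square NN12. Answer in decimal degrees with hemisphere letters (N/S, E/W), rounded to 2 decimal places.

43.00° N, 84.00° E

Field N=13, N=13: +13·20° lon, +13·10° lat → SW at lon 80°, lat 40°.
Square 1, 2: +1·2° lon, +2·1° lat → SW at lon 82°, lat 42°.
Cell spans 2° lon × 1° lat. NE corner is SW corner plus one full cell.
latitude 43.00° N, longitude 84.00° E.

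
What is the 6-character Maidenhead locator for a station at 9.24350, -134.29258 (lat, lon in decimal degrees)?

Offset from 180°W / 90°S: lon 45.7074°, lat 99.2435°.
Field: 45.7074/20 → 2 → C, 99.2435/10 → 9 → J; chars CJ.
Square: 5.7074/2 → 2, 9.2435/1 → 9; chars 29.
Subsquare: 1.7074/0.0833333 → 20 → u, 0.2435/0.0416667 → 5 → f; chars uf.

CJ29uf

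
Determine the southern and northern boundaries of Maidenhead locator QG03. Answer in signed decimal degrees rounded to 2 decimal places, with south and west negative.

-27.00, -26.00

Field Q=16, G=6: +16·20° lon, +6·10° lat → SW at lon 140°, lat -30°.
Square 0, 3: +0·2° lon, +3·1° lat → SW at lon 140°, lat -27°.
Cell spans 2° lon × 1° lat.
south -27.00, north -26.00.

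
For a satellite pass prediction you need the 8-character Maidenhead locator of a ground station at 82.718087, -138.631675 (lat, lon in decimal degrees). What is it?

Add 180° to longitude and 90° to latitude: 41.36832, 172.71809.
Field (20°×10°, letters A–R): 41.36832/20 → 2 → C, 172.71809/10 → 17 → R; chars CR.
Square (2°×1°, digits 0–9): 1.36832/2 → 0, 2.71809/1 → 2; chars 02.
Subsquare (5′×2.5′, letters a–x): 1.36832/0.0833333 → 16 → q, 0.71809/0.0416667 → 17 → r; chars qr.
Extended square (30″×15″, digits 0–9): 0.03499/0.00833333 → 4, 0.00975/0.00416667 → 2; chars 42.

CR02qr42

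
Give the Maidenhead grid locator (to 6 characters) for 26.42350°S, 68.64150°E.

MG43hn

Add 180° to longitude and 90° to latitude: 248.6415, 63.5765.
Field (20°×10°, letters A–R): lon ⌊248.6415/20⌋ = 12 → M; lat ⌊63.5765/10⌋ = 6 → G.
Square (2°×1°, digits 0–9): lon ⌊8.6415/2⌋ = 4; lat ⌊3.5765/1⌋ = 3.
Subsquare (5′×2.5′, letters a–x): lon ⌊0.6415/0.0833333⌋ = 7 → h; lat ⌊0.5765/0.0416667⌋ = 13 → n.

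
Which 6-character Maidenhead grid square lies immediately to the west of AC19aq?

Longitude subsquare a = 0; −1 → -1, wraps to 23 = x, carry into square.
Longitude square 1; −1 → 0.
The latitude characters are unchanged.

AC09xq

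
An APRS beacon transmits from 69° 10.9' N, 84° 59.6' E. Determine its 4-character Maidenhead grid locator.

NP29

Shift to the Maidenhead origin (180°W, 90°S): lon 264.99, lat 159.18.
Field: 264.99/20 → 13 → N, 159.18/10 → 15 → P; chars NP.
Square: 4.99/2 → 2, 9.18/1 → 9; chars 29.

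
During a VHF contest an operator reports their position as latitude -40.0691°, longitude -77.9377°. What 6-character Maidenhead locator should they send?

Shift to the Maidenhead origin (180°W, 90°S): lon 102.0623, lat 49.9309.
Field: 102.0623/20 → 5 → F, 49.9309/10 → 4 → E; chars FE.
Square: 2.0623/2 → 1, 9.9309/1 → 9; chars 19.
Subsquare: 0.0623/0.0833333 → 0 → a, 0.9309/0.0416667 → 22 → w; chars aw.

FE19aw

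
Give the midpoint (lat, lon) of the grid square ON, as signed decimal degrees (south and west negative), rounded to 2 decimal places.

45.00, 110.00

Field O=14, N=13: +14·20° lon, +13·10° lat → SW at lon 100°, lat 40°.
Cell spans 20° lon × 10° lat. Centre is SW corner plus half of each.
latitude 45.00, longitude 110.00.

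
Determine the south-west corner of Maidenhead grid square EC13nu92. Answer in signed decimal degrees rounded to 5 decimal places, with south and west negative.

-66.15833, -96.84167

Field E=4, C=2: +4·20° lon, +2·10° lat → SW at lon -100°, lat -70°.
Square 1, 3: +1·2° lon, +3·1° lat → SW at lon -98°, lat -67°.
Subsquare n=13, u=20: +13·0.0833333° lon, +20·0.0416667° lat → SW at lon -96.9167°, lat -66.1667°.
Extended square 9, 2: +9·0.00833333° lon, +2·0.00416667° lat → SW at lon -96.8417°, lat -66.1583°.
latitude -66.15833, longitude -96.84167.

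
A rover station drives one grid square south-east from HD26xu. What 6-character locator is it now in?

Longitude subsquare x = 23; +1 → 24, wraps to 0 = a, carry into square.
Longitude square 2; +1 → 3.
Latitude subsquare u = 20; −1 → 19 = t.

HD36at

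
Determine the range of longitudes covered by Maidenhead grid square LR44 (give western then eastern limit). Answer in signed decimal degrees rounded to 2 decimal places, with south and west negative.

48.00, 50.00

Field L=11, R=17: +11·20° lon, +17·10° lat → SW at lon 40°, lat 80°.
Square 4, 4: +4·2° lon, +4·1° lat → SW at lon 48°, lat 84°.
Cell spans 2° lon × 1° lat.
west 48.00, east 50.00.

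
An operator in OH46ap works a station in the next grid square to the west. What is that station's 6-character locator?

Longitude subsquare a = 0; −1 → -1, wraps to 23 = x, carry into square.
Longitude square 4; −1 → 3.
The latitude characters are unchanged.

OH36xp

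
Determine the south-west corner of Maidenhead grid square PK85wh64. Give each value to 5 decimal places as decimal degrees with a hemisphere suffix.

15.30833° N, 137.88333° E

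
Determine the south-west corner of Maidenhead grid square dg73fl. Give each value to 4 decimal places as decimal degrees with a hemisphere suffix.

26.5417° S, 105.5833° W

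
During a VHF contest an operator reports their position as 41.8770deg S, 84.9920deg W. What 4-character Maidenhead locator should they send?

Offset from 180°W / 90°S: lon 95.01°, lat 48.12°.
Field: lon ⌊95.01/20⌋ = 4 → E; lat ⌊48.12/10⌋ = 4 → E.
Square: lon ⌊15.01/2⌋ = 7; lat ⌊8.12/1⌋ = 8.

EE78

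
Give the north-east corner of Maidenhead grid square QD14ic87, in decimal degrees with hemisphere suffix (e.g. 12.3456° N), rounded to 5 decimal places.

55.88333° S, 142.74167° E

Field Q=16, D=3: +16·20° lon, +3·10° lat → SW at lon 140°, lat -60°.
Square 1, 4: +1·2° lon, +4·1° lat → SW at lon 142°, lat -56°.
Subsquare i=8, c=2: +8·0.0833333° lon, +2·0.0416667° lat → SW at lon 142.667°, lat -55.9167°.
Extended square 8, 7: +8·0.00833333° lon, +7·0.00416667° lat → SW at lon 142.733°, lat -55.8875°.
Cell spans 0.00833333° lon × 0.00416667° lat. NE corner is SW corner plus one full cell.
latitude 55.88333° S, longitude 142.74167° E.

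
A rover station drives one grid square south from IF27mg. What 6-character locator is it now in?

Latitude subsquare g = 6; −1 → 5 = f.
The longitude characters are unchanged.

IF27mf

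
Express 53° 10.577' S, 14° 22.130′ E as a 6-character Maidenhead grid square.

Offset from 180°W / 90°S: lon 194.3688°, lat 36.8237°.
Field (20°×10°, letters A–R): lon ⌊194.3688/20⌋ = 9 → J; lat ⌊36.8237/10⌋ = 3 → D.
Square (2°×1°, digits 0–9): lon ⌊14.3688/2⌋ = 7; lat ⌊6.8237/1⌋ = 6.
Subsquare (5′×2.5′, letters a–x): lon ⌊0.3688/0.0833333⌋ = 4 → e; lat ⌊0.8237/0.0416667⌋ = 19 → t.

JD76et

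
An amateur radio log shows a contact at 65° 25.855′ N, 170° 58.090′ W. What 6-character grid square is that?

Add 180° to longitude and 90° to latitude: 9.0318, 155.4309.
Field: 9.0318/20 → 0 → A, 155.4309/10 → 15 → P; chars AP.
Square: 9.0318/2 → 4, 5.4309/1 → 5; chars 45.
Subsquare: 1.0318/0.0833333 → 12 → m, 0.4309/0.0416667 → 10 → k; chars mk.

AP45mk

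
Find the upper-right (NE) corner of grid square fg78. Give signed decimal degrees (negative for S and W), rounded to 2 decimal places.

-21.00, -64.00

Field F=5, G=6: +5·20° lon, +6·10° lat → SW at lon -80°, lat -30°.
Square 7, 8: +7·2° lon, +8·1° lat → SW at lon -66°, lat -22°.
Cell spans 2° lon × 1° lat. NE corner is SW corner plus one full cell.
latitude -21.00, longitude -64.00.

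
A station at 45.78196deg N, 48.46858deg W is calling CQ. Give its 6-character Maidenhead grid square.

Add 180° to longitude and 90° to latitude: 131.5314, 135.7820.
Field: 131.5314/20 → 6 → G, 135.7820/10 → 13 → N; chars GN.
Square: 11.5314/2 → 5, 5.7820/1 → 5; chars 55.
Subsquare: 1.5314/0.0833333 → 18 → s, 0.7820/0.0416667 → 18 → s; chars ss.

GN55ss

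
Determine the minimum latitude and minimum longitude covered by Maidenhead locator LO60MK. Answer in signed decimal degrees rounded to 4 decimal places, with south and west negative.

50.4167, 53.0000

Field L=11, O=14: +11·20° lon, +14·10° lat → SW at lon 40°, lat 50°.
Square 6, 0: +6·2° lon, +0·1° lat → SW at lon 52°, lat 50°.
Subsquare m=12, k=10: +12·0.0833333° lon, +10·0.0416667° lat → SW at lon 53°, lat 50.4167°.
latitude 50.4167, longitude 53.0000.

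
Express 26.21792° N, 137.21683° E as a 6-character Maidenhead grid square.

PL86of

Offset from 180°W / 90°S: lon 317.2168°, lat 116.2179°.
Field: lon ⌊317.2168/20⌋ = 15 → P; lat ⌊116.2179/10⌋ = 11 → L.
Square: lon ⌊17.2168/2⌋ = 8; lat ⌊6.2179/1⌋ = 6.
Subsquare: lon ⌊1.2168/0.0833333⌋ = 14 → o; lat ⌊0.2179/0.0416667⌋ = 5 → f.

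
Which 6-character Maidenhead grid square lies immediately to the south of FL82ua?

FL81ux

Latitude subsquare a = 0; −1 → -1, wraps to 23 = x, carry into square.
Latitude square 2; −1 → 1.
The longitude characters are unchanged.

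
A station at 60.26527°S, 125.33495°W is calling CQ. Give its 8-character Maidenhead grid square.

CC79hr96

Add 180° to longitude and 90° to latitude: 54.66505, 29.73473.
Field: lon ⌊54.66505/20⌋ = 2 → C; lat ⌊29.73473/10⌋ = 2 → C.
Square: lon ⌊14.66505/2⌋ = 7; lat ⌊9.73473/1⌋ = 9.
Subsquare: lon ⌊0.66505/0.0833333⌋ = 7 → h; lat ⌊0.73473/0.0416667⌋ = 17 → r.
Extended square: lon ⌊0.08172/0.00833333⌋ = 9; lat ⌊0.02640/0.00416667⌋ = 6.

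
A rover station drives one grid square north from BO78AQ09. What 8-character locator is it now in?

Latitude extended square 9; +1 → 10, wraps to 0, carry into subsquare.
Latitude subsquare q = 16; +1 → 17 = r.
The longitude characters are unchanged.

BO78ar00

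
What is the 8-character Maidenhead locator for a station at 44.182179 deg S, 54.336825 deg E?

Offset from 180°W / 90°S: lon 234.33683°, lat 45.81782°.
Field: lon ⌊234.33683/20⌋ = 11 → L; lat ⌊45.81782/10⌋ = 4 → E.
Square: lon ⌊14.33683/2⌋ = 7; lat ⌊5.81782/1⌋ = 5.
Subsquare: lon ⌊0.33683/0.0833333⌋ = 4 → e; lat ⌊0.81782/0.0416667⌋ = 19 → t.
Extended square: lon ⌊0.00349/0.00833333⌋ = 0; lat ⌊0.02615/0.00416667⌋ = 6.

LE75et06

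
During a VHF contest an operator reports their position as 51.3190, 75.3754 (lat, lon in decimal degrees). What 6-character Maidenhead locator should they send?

MO71qh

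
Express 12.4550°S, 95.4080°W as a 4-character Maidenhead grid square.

Offset from 180°W / 90°S: lon 84.59°, lat 77.55°.
Field (20°×10°, letters A–R): 84.59/20 → 4 → E, 77.55/10 → 7 → H; chars EH.
Square (2°×1°, digits 0–9): 4.59/2 → 2, 7.55/1 → 7; chars 27.

EH27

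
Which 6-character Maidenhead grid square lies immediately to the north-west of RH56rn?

Longitude subsquare r = 17; −1 → 16 = q.
Latitude subsquare n = 13; +1 → 14 = o.

RH56qo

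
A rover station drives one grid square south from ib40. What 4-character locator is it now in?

Latitude square 0; −1 → -1, wraps to 9, carry into field.
Latitude field B = 1; −1 → 0 = A.
The longitude characters are unchanged.

IA49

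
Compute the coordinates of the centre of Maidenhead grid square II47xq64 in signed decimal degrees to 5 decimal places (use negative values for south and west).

Field I=8, I=8: +8·20° lon, +8·10° lat → SW at lon -20°, lat -10°.
Square 4, 7: +4·2° lon, +7·1° lat → SW at lon -12°, lat -3°.
Subsquare x=23, q=16: +23·0.0833333° lon, +16·0.0416667° lat → SW at lon -10.0833°, lat -2.33333°.
Extended square 6, 4: +6·0.00833333° lon, +4·0.00416667° lat → SW at lon -10.0333°, lat -2.31667°.
Cell spans 0.00833333° lon × 0.00416667° lat. Centre is SW corner plus half of each.
latitude -2.31458, longitude -10.02917.

-2.31458, -10.02917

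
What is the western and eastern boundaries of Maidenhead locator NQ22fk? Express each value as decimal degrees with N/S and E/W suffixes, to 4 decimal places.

84.4167° E, 84.5000° E

Field N=13, Q=16: +13·20° lon, +16·10° lat → SW at lon 80°, lat 70°.
Square 2, 2: +2·2° lon, +2·1° lat → SW at lon 84°, lat 72°.
Subsquare f=5, k=10: +5·0.0833333° lon, +10·0.0416667° lat → SW at lon 84.4167°, lat 72.4167°.
Cell spans 0.0833333° lon × 0.0416667° lat.
west 84.4167° E, east 84.5000° E.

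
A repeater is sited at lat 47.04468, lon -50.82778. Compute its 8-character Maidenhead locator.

Shift to the Maidenhead origin (180°W, 90°S): lon 129.17222, lat 137.04468.
Field: 129.17222/20 → 6 → G, 137.04468/10 → 13 → N; chars GN.
Square: 9.17222/2 → 4, 7.04468/1 → 7; chars 47.
Subsquare: 1.17222/0.0833333 → 14 → o, 0.04468/0.0416667 → 1 → b; chars ob.
Extended square: 0.00555/0.00833333 → 0, 0.00301/0.00416667 → 0; chars 00.

GN47ob00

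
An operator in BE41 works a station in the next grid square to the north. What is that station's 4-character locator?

BE42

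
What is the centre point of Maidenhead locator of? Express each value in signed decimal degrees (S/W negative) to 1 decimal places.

-35.0, 110.0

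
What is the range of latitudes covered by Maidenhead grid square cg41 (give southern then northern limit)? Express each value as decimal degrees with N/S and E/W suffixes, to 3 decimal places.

Field C=2, G=6: +2·20° lon, +6·10° lat → SW at lon -140°, lat -30°.
Square 4, 1: +4·2° lon, +1·1° lat → SW at lon -132°, lat -29°.
Cell spans 2° lon × 1° lat.
south 29.000° S, north 28.000° S.

29.000° S, 28.000° S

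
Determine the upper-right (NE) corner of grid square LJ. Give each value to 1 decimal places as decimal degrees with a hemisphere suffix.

10.0° N, 60.0° E

Field L=11, J=9: +11·20° lon, +9·10° lat → SW at lon 40°, lat 0°.
Cell spans 20° lon × 10° lat. NE corner is SW corner plus one full cell.
latitude 10.0° N, longitude 60.0° E.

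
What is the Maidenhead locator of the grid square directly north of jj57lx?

JJ58la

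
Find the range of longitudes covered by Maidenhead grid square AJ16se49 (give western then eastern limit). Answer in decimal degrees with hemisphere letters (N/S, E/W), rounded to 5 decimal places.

Field A=0, J=9: +0·20° lon, +9·10° lat → SW at lon -180°, lat 0°.
Square 1, 6: +1·2° lon, +6·1° lat → SW at lon -178°, lat 6°.
Subsquare s=18, e=4: +18·0.0833333° lon, +4·0.0416667° lat → SW at lon -176.5°, lat 6.16667°.
Extended square 4, 9: +4·0.00833333° lon, +9·0.00416667° lat → SW at lon -176.467°, lat 6.20417°.
Cell spans 0.00833333° lon × 0.00416667° lat.
west 176.46667° W, east 176.45833° W.

176.46667° W, 176.45833° W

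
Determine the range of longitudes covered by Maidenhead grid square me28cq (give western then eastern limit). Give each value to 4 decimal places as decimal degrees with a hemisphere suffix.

Field M=12, E=4: +12·20° lon, +4·10° lat → SW at lon 60°, lat -50°.
Square 2, 8: +2·2° lon, +8·1° lat → SW at lon 64°, lat -42°.
Subsquare c=2, q=16: +2·0.0833333° lon, +16·0.0416667° lat → SW at lon 64.1667°, lat -41.3333°.
Cell spans 0.0833333° lon × 0.0416667° lat.
west 64.1667° E, east 64.2500° E.

64.1667° E, 64.2500° E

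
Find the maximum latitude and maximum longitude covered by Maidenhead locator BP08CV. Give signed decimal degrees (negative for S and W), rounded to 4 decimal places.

Field B=1, P=15: +1·20° lon, +15·10° lat → SW at lon -160°, lat 60°.
Square 0, 8: +0·2° lon, +8·1° lat → SW at lon -160°, lat 68°.
Subsquare c=2, v=21: +2·0.0833333° lon, +21·0.0416667° lat → SW at lon -159.833°, lat 68.875°.
Cell spans 0.0833333° lon × 0.0416667° lat. NE corner is SW corner plus one full cell.
latitude 68.9167, longitude -159.7500.

68.9167, -159.7500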